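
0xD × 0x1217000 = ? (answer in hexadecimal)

Multiply each base-16 digit by 13, carrying:
  0×13 = 0 → write 0
  0×13 = 0 → write 0
  0×13 = 0 → write 0
  7×13 = 91 → write B carry 5
  1×13+5 = 18 → write 2 carry 1
  2×13+1 = 27 → write B carry 1
  1×13+1 = 14 → write E

0xEB2B000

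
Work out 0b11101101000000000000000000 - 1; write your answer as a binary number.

The trailing 18 digits are 0, so subtracting 1 borrows through: they become 1 and the next digit up decrements.

0b11101100111111111111111111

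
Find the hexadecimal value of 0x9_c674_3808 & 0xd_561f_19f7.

AND each hex digit independently (no carries):
  9&d=9, c&5=4, 6&6=6, 7&1=1, 4&f=4, 3&1=1, 8&9=8, 0&f=0, 8&7=0

0x946141800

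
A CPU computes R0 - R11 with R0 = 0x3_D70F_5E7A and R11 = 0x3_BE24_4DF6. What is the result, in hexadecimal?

0x18EB1084

Subtract column by column in base 16:
  A-6 → 4
  7-F → 8 (borrow)
  E-D-1 → 0
  5-4 → 1
  F-4 → B
  0-2 → E (borrow)
  7-E-1 → 8 (borrow)
  D-B-1 → 1
  3-3 → 0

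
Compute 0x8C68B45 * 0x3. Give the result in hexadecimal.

0x1A53A1CF

Multiply each base-16 digit by 3, carrying:
  5×3 = 15 → write F
  4×3 = 12 → write C
  B×3 = 33 → write 1 carry 2
  8×3+2 = 26 → write A carry 1
  6×3+1 = 19 → write 3 carry 1
  C×3+1 = 37 → write 5 carry 2
  8×3+2 = 26 → write A carry 1
  remaining carry: 1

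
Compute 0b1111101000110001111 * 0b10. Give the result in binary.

Multiply each base-2 digit by 2, carrying:
  1×2 = 2 → write 0 carry 1
  1×2+1 = 3 → write 1 carry 1
  1×2+1 = 3 → write 1 carry 1
  1×2+1 = 3 → write 1 carry 1
  0×2+1 = 1 → write 1
  0×2 = 0 → write 0
  0×2 = 0 → write 0
  1×2 = 2 → write 0 carry 1
  1×2+1 = 3 → write 1 carry 1
  0×2+1 = 1 → write 1
  0×2 = 0 → write 0
  0×2 = 0 → write 0
  1×2 = 2 → write 0 carry 1
  0×2+1 = 1 → write 1
  1×2 = 2 → write 0 carry 1
  1×2+1 = 3 → write 1 carry 1
  1×2+1 = 3 → write 1 carry 1
  1×2+1 = 3 → write 1 carry 1
  1×2+1 = 3 → write 1 carry 1
  remaining carry: 1

0b11111010001100011110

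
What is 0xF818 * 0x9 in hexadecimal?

0x8B8D8

Multiply each base-16 digit by 9, carrying:
  8×9 = 72 → write 8 carry 4
  1×9+4 = 13 → write D
  8×9 = 72 → write 8 carry 4
  F×9+4 = 139 → write B carry 8
  remaining carry: 8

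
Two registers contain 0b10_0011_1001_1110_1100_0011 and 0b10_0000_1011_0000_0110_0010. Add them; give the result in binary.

Add column by column in base 2, right to left:
  1+0 = 1
  1+1 = 0 carry 1
  0+0+1 = 1
  0+0 = 0
  0+0 = 0
  0+1 = 1
  1+1 = 0 carry 1
  1+0+1 = 0 carry 1
  0+0+1 = 1
  1+0 = 1
  1+0 = 1
  1+0 = 1
  1+1 = 0 carry 1
  0+1+1 = 0 carry 1
  0+0+1 = 1
  1+1 = 0 carry 1
  1+0+1 = 0 carry 1
  1+0+1 = 0 carry 1
  0+0+1 = 1
  0+0 = 0
  0+0 = 0
  1+1 = 0 carry 1
  final carry 1

0b10001000100111100100101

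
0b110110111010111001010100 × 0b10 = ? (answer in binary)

0b1101101110101110010101000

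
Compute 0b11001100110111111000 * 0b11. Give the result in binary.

Multiply each base-2 digit by 3, carrying:
  0×3 = 0 → write 0
  0×3 = 0 → write 0
  0×3 = 0 → write 0
  1×3 = 3 → write 1 carry 1
  1×3+1 = 4 → write 0 carry 2
  1×3+2 = 5 → write 1 carry 2
  1×3+2 = 5 → write 1 carry 2
  1×3+2 = 5 → write 1 carry 2
  1×3+2 = 5 → write 1 carry 2
  0×3+2 = 2 → write 0 carry 1
  1×3+1 = 4 → write 0 carry 2
  1×3+2 = 5 → write 1 carry 2
  0×3+2 = 2 → write 0 carry 1
  0×3+1 = 1 → write 1
  1×3 = 3 → write 1 carry 1
  1×3+1 = 4 → write 0 carry 2
  0×3+2 = 2 → write 0 carry 1
  0×3+1 = 1 → write 1
  1×3 = 3 → write 1 carry 1
  1×3+1 = 4 → write 0 carry 2
  remaining carry: 10

0b1001100110100111101000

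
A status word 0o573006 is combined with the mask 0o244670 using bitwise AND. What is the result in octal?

AND each oct digit independently (no carries):
  5&2=0, 7&4=4, 3&4=0, 0&6=0, 0&7=0, 6&0=0

0o040000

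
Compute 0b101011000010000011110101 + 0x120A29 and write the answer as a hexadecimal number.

0b101011000010000011110101 = 0xAC20F5 in hexadecimal.
Add column by column in base 16, right to left:
  5+9 = E
  F+2 = 1 carry 1
  0+A+1 = B
  2+0 = 2
  C+2 = E
  A+1 = B

0xBE2B1E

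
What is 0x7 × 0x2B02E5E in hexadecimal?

Multiply each base-16 digit by 7, carrying:
  E×7 = 98 → write 2 carry 6
  5×7+6 = 41 → write 9 carry 2
  E×7+2 = 100 → write 4 carry 6
  2×7+6 = 20 → write 4 carry 1
  0×7+1 = 1 → write 1
  B×7 = 77 → write D carry 4
  2×7+4 = 18 → write 2 carry 1
  remaining carry: 1

0x12D14492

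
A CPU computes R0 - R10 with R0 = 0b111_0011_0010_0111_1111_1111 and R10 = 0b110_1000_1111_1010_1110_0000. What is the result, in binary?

0b10100010110100011111

Subtract column by column in base 2:
  1-0 → 1
  1-0 → 1
  1-0 → 1
  1-0 → 1
  1-0 → 1
  1-1 → 0
  1-1 → 0
  1-1 → 0
  1-0 → 1
  1-1 → 0
  1-0 → 1
  0-1 → 1 (borrow)
  0-1-1 → 0 (borrow)
  1-1-1 → 1 (borrow)
  0-1-1 → 0 (borrow)
  0-1-1 → 0 (borrow)
  1-0-1 → 0
  1-0 → 1
  0-0 → 0
  0-1 → 1 (borrow)
  1-0-1 → 0
  1-1 → 0
  1-1 → 0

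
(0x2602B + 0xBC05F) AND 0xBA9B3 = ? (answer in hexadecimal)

0xA2082

Add column by column in base 16, right to left:
  B+F = A carry 1
  2+5+1 = 8
  0+0 = 0
  6+C = 2 carry 1
  2+B+1 = E
Sum = 0xE208A; now AND with 0xBA9B3:
  E&B=A, 2&A=2, 0&9=0, 8&B=8, A&3=2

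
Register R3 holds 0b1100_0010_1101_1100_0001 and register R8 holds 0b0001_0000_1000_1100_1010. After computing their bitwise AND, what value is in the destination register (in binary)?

0b00000000100011000000

AND bit by bit (1 only where both bits are 1):
  11000010110111000001
& 00010000100011001010
= 00000000100011000000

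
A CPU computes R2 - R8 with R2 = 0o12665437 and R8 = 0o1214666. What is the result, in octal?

0o11450551

Subtract column by column in base 8:
  7-6 → 1
  3-6 → 5 (borrow)
  4-6-1 → 5 (borrow)
  5-4-1 → 0
  6-1 → 5
  6-2 → 4
  2-1 → 1
  1-0 → 1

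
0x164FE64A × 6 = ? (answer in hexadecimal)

Multiply each base-16 digit by 6, carrying:
  A×6 = 60 → write C carry 3
  4×6+3 = 27 → write B carry 1
  6×6+1 = 37 → write 5 carry 2
  E×6+2 = 86 → write 6 carry 5
  F×6+5 = 95 → write F carry 5
  4×6+5 = 29 → write D carry 1
  6×6+1 = 37 → write 5 carry 2
  1×6+2 = 8 → write 8

0x85DF65BC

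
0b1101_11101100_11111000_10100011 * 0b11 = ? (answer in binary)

0b101001110001101110100111101001

Multiply each base-2 digit by 3, carrying:
  1×3 = 3 → write 1 carry 1
  1×3+1 = 4 → write 0 carry 2
  0×3+2 = 2 → write 0 carry 1
  0×3+1 = 1 → write 1
  0×3 = 0 → write 0
  1×3 = 3 → write 1 carry 1
  0×3+1 = 1 → write 1
  1×3 = 3 → write 1 carry 1
  0×3+1 = 1 → write 1
  0×3 = 0 → write 0
  0×3 = 0 → write 0
  1×3 = 3 → write 1 carry 1
  1×3+1 = 4 → write 0 carry 2
  1×3+2 = 5 → write 1 carry 2
  1×3+2 = 5 → write 1 carry 2
  1×3+2 = 5 → write 1 carry 2
  0×3+2 = 2 → write 0 carry 1
  0×3+1 = 1 → write 1
  1×3 = 3 → write 1 carry 1
  1×3+1 = 4 → write 0 carry 2
  0×3+2 = 2 → write 0 carry 1
  1×3+1 = 4 → write 0 carry 2
  1×3+2 = 5 → write 1 carry 2
  1×3+2 = 5 → write 1 carry 2
  1×3+2 = 5 → write 1 carry 2
  0×3+2 = 2 → write 0 carry 1
  1×3+1 = 4 → write 0 carry 2
  1×3+2 = 5 → write 1 carry 2
  remaining carry: 10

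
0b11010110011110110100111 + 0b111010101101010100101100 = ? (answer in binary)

Add column by column in base 2, right to left:
  1+0 = 1
  1+0 = 1
  1+1 = 0 carry 1
  0+1+1 = 0 carry 1
  0+0+1 = 1
  1+1 = 0 carry 1
  0+0+1 = 1
  1+0 = 1
  1+1 = 0 carry 1
  0+0+1 = 1
  1+1 = 0 carry 1
  1+0+1 = 0 carry 1
  1+1+1 = 1 carry 1
  1+0+1 = 0 carry 1
  0+1+1 = 0 carry 1
  0+1+1 = 0 carry 1
  1+0+1 = 0 carry 1
  1+1+1 = 1 carry 1
  0+0+1 = 1
  1+1 = 0 carry 1
  0+0+1 = 1
  1+1 = 0 carry 1
  1+1+1 = 1 carry 1
  0+1+1 = 0 carry 1
  final carry 1

0b1010101100001001011010011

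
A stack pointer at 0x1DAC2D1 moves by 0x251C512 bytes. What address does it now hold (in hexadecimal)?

0x42C87E3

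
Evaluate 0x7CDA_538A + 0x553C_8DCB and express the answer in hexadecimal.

Add column by column in base 16, right to left:
  A+B = 5 carry 1
  8+C+1 = 5 carry 1
  3+D+1 = 1 carry 1
  5+8+1 = E
  A+C = 6 carry 1
  D+3+1 = 1 carry 1
  C+5+1 = 2 carry 1
  7+5+1 = D

0xD216E155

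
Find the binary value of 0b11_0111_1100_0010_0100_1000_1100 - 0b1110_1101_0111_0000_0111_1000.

0b10100011101011010000010100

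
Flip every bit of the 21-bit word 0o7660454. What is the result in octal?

0o0117323

Each oct digit d becomes 7−d:
  7→0, 6→1, 6→1, 0→7, 4→3, 5→2, 4→3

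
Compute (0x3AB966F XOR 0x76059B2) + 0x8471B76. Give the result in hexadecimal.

First 0x3AB966F XOR 0x76059B2 = 0x4CBCFDD.
Add column by column in base 16, right to left:
  D+6 = 3 carry 1
  D+7+1 = 5 carry 1
  F+B+1 = B carry 1
  C+1+1 = E
  B+7 = 2 carry 1
  C+4+1 = 1 carry 1
  4+8+1 = D

0xD12EB53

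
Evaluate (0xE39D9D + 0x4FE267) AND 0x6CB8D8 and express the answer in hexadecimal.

Add column by column in base 16, right to left:
  D+7 = 4 carry 1
  9+6+1 = 0 carry 1
  D+2+1 = 0 carry 1
  9+E+1 = 8 carry 1
  3+F+1 = 3 carry 1
  E+4+1 = 3 carry 1
  final carry 1
Sum = 0x1338004; now AND with 0x6CB8D8:
  1&0=0, 3&6=2, 3&C=0, 8&B=8, 0&8=0, 0&D=0, 4&8=0

0x208000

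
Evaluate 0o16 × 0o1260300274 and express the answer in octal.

Multiply each base-8 digit by 14, carrying:
  4×14 = 56 → write 0 carry 7
  7×14+7 = 105 → write 1 carry 13
  2×14+13 = 41 → write 1 carry 5
  0×14+5 = 5 → write 5
  0×14 = 0 → write 0
  3×14 = 42 → write 2 carry 5
  0×14+5 = 5 → write 5
  6×14 = 84 → write 4 carry 10
  2×14+10 = 38 → write 6 carry 4
  1×14+4 = 18 → write 2 carry 2
  remaining carry: 2

0o22645205110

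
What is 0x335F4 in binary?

0b110011010111110100

Expand each hex digit to 4 bits: 3=0011 3=0011 5=0101 F=1111 4=0100.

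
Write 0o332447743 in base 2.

0b11011010100100111111100011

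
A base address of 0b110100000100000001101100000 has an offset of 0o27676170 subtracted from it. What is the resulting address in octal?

0b110100000100000001101100000 = 0o640401540 in octal.
Subtract column by column in base 8:
  0-0 → 0
  4-7 → 5 (borrow)
  5-1-1 → 3
  1-6 → 3 (borrow)
  0-7-1 → 0 (borrow)
  4-6-1 → 5 (borrow)
  0-7-1 → 0 (borrow)
  4-2-1 → 1
  6-0 → 6

0o610503350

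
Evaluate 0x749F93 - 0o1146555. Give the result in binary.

0b11011111101001000100110

0x749F93 = 0b11101001001111110010011 in binary.
0o1146555 = 0b1001100110101101101 in binary.
Subtract column by column in base 2:
  1-1 → 0
  1-0 → 1
  0-1 → 1 (borrow)
  0-1-1 → 0 (borrow)
  1-0-1 → 0
  0-1 → 1 (borrow)
  0-1-1 → 0 (borrow)
  1-0-1 → 0
  1-1 → 0
  1-0 → 1
  1-1 → 0
  1-1 → 0
  1-0 → 1
  0-0 → 0
  0-1 → 1 (borrow)
  1-1-1 → 1 (borrow)
  0-0-1 → 1 (borrow)
  0-0-1 → 1 (borrow)
  1-1-1 → 1 (borrow)
  0-0-1 → 1 (borrow)
  1-0-1 → 0
  1-0 → 1
  1-0 → 1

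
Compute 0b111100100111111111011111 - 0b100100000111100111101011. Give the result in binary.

0b11000100000010111110100

Subtract column by column in base 2:
  1-1 → 0
  1-1 → 0
  1-0 → 1
  1-1 → 0
  1-0 → 1
  0-1 → 1 (borrow)
  1-1-1 → 1 (borrow)
  1-1-1 → 1 (borrow)
  1-1-1 → 1 (borrow)
  1-0-1 → 0
  1-0 → 1
  1-1 → 0
  1-1 → 0
  1-1 → 0
  1-1 → 0
  0-0 → 0
  0-0 → 0
  1-0 → 1
  0-0 → 0
  0-0 → 0
  1-1 → 0
  1-0 → 1
  1-0 → 1
  1-1 → 0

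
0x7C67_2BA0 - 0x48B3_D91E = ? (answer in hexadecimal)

0x33B35282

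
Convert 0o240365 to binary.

0b10100000011110101

Each octal digit is 3 bits: 2=010 4=100 0=000 3=011 6=110 5=101.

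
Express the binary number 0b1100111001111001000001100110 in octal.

0o1471710146

Group the bits in threes: 001 100 111 001 111 001 000 001 100 110 → 1471710146.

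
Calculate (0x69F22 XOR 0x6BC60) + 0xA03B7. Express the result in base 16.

0xA26F9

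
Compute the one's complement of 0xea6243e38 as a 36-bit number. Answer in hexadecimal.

Each hex digit d becomes f−d:
  e→1, a→5, 6→9, 2→d, 4→b, 3→c, e→1, 3→c, 8→7

0x159dbc1c7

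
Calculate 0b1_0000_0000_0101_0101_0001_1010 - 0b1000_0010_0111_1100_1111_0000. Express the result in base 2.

0b11111011101100000101010

Subtract column by column in base 2:
  0-0 → 0
  1-0 → 1
  0-0 → 0
  1-0 → 1
  1-1 → 0
  0-1 → 1 (borrow)
  0-1-1 → 0 (borrow)
  0-1-1 → 0 (borrow)
  1-0-1 → 0
  0-0 → 0
  1-1 → 0
  0-1 → 1 (borrow)
  1-1-1 → 1 (borrow)
  0-1-1 → 0 (borrow)
  1-1-1 → 1 (borrow)
  0-0-1 → 1 (borrow)
  0-0-1 → 1 (borrow)
  0-1-1 → 0 (borrow)
  0-0-1 → 1 (borrow)
  0-0-1 → 1 (borrow)
  0-0-1 → 1 (borrow)
  0-0-1 → 1 (borrow)
  0-0-1 → 1 (borrow)
  0-1-1 → 0 (borrow)
  1-0-1 → 0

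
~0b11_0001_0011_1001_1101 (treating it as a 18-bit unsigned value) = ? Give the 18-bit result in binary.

0b001110110001100010

Invert each bit: 110001001110011101 → 001110110001100010.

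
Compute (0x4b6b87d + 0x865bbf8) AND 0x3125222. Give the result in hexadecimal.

0x1105020

Add column by column in base 16, right to left:
  d+8 = 5 carry 1
  7+f+1 = 7 carry 1
  8+b+1 = 4 carry 1
  b+b+1 = 7 carry 1
  6+5+1 = c
  b+6 = 1 carry 1
  4+8+1 = d
Sum = 0xd1c7475; now AND with 0x3125222:
  d&3=1, 1&1=1, c&2=0, 7&5=5, 4&2=0, 7&2=2, 5&2=0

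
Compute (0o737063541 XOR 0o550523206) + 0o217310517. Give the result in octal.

0o507051466

First 0o737063541 XOR 0o550523206 = 0o267540747.
Add column by column in base 8, right to left:
  7+7 = 6 carry 1
  4+1+1 = 6
  7+5 = 4 carry 1
  0+0+1 = 1
  4+1 = 5
  5+3 = 0 carry 1
  7+7+1 = 7 carry 1
  6+1+1 = 0 carry 1
  2+2+1 = 5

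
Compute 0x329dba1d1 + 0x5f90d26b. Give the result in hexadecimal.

0x3896c743c

Add column by column in base 16, right to left:
  1+b = c
  d+6 = 3 carry 1
  1+2+1 = 4
  a+d = 7 carry 1
  b+0+1 = c
  d+9 = 6 carry 1
  9+f+1 = 9 carry 1
  2+5+1 = 8
  3+0 = 3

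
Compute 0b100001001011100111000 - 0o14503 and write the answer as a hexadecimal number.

0x107df5

0b100001001011100111000 = 0x109738 in hexadecimal.
0o14503 = 0x1943 in hexadecimal.
Subtract column by column in base 16:
  8-3 → 5
  3-4 → f (borrow)
  7-9-1 → d (borrow)
  9-1-1 → 7
  0-0 → 0
  1-0 → 1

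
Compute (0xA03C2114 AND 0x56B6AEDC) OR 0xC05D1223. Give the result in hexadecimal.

0xA03C2114 AND 0x56B6AEDC = 0x00342014.
Then OR with 0xC05D1223.

0xC07D3237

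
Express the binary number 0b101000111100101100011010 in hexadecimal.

0xA3CB1A

Group the bits into nibbles: 1010 0011 1100 1011 0001 1010 → A3CB1A.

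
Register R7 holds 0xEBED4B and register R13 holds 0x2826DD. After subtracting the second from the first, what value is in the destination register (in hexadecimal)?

Subtract column by column in base 16:
  B-D → E (borrow)
  4-D-1 → 6 (borrow)
  D-6-1 → 6
  E-2 → C
  B-8 → 3
  E-2 → C

0xC3C66E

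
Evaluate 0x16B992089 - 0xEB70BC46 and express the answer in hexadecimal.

0x80286443

Subtract column by column in base 16:
  9-6 → 3
  8-4 → 4
  0-C → 4 (borrow)
  2-B-1 → 6 (borrow)
  9-0-1 → 8
  9-7 → 2
  B-B → 0
  6-E → 8 (borrow)
  1-0-1 → 0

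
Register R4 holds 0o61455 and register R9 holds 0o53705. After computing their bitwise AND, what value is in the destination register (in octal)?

0o41405

AND each oct digit independently (no carries):
  6&5=4, 1&3=1, 4&7=4, 5&0=0, 5&5=5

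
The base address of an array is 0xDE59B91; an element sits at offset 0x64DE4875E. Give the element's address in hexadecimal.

0x65BCA22EF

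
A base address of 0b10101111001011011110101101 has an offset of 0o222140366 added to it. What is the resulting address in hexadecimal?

0x50578A3

0b10101111001011011110101101 = 0x2BCB7AD in hexadecimal.
0o222140366 = 0x248C0F6 in hexadecimal.
Add column by column in base 16, right to left:
  D+6 = 3 carry 1
  A+F+1 = A carry 1
  7+0+1 = 8
  B+C = 7 carry 1
  C+8+1 = 5 carry 1
  B+4+1 = 0 carry 1
  2+2+1 = 5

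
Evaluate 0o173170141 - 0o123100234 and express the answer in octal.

Subtract column by column in base 8:
  1-4 → 5 (borrow)
  4-3-1 → 0
  1-2 → 7 (borrow)
  0-0-1 → 7 (borrow)
  7-0-1 → 6
  1-1 → 0
  3-3 → 0
  7-2 → 5
  1-1 → 0

0o50067705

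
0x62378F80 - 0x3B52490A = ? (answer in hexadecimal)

0x26E54676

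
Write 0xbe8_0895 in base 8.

0o1372004225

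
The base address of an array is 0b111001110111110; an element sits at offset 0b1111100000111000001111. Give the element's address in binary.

Add column by column in base 2, right to left:
  0+1 = 1
  1+1 = 0 carry 1
  1+1+1 = 1 carry 1
  1+1+1 = 1 carry 1
  1+0+1 = 0 carry 1
  1+0+1 = 0 carry 1
  0+0+1 = 1
  1+0 = 1
  1+0 = 1
  1+1 = 0 carry 1
  0+1+1 = 0 carry 1
  0+1+1 = 0 carry 1
  1+0+1 = 0 carry 1
  1+0+1 = 0 carry 1
  1+0+1 = 0 carry 1
  0+0+1 = 1
  0+0 = 0
  0+1 = 1
  0+1 = 1
  0+1 = 1
  0+1 = 1
  0+1 = 1

0b1111101000000111001101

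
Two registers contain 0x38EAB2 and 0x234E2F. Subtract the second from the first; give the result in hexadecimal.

0x159C83

Subtract column by column in base 16:
  2-F → 3 (borrow)
  B-2-1 → 8
  A-E → C (borrow)
  E-4-1 → 9
  8-3 → 5
  3-2 → 1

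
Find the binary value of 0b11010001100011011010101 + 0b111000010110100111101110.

Add column by column in base 2, right to left:
  1+0 = 1
  0+1 = 1
  1+1 = 0 carry 1
  0+1+1 = 0 carry 1
  1+0+1 = 0 carry 1
  0+1+1 = 0 carry 1
  1+1+1 = 1 carry 1
  1+1+1 = 1 carry 1
  0+1+1 = 0 carry 1
  1+0+1 = 0 carry 1
  1+0+1 = 0 carry 1
  0+1+1 = 0 carry 1
  0+0+1 = 1
  0+1 = 1
  1+1 = 0 carry 1
  1+0+1 = 0 carry 1
  0+1+1 = 0 carry 1
  0+0+1 = 1
  0+0 = 0
  1+0 = 1
  0+0 = 0
  1+1 = 0 carry 1
  1+1+1 = 1 carry 1
  0+1+1 = 0 carry 1
  final carry 1

0b1010010100011000011000011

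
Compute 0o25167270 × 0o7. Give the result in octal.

Multiply each base-8 digit by 7, carrying:
  0×7 = 0 → write 0
  7×7 = 49 → write 1 carry 6
  2×7+6 = 20 → write 4 carry 2
  7×7+2 = 51 → write 3 carry 6
  6×7+6 = 48 → write 0 carry 6
  1×7+6 = 13 → write 5 carry 1
  5×7+1 = 36 → write 4 carry 4
  2×7+4 = 18 → write 2 carry 2
  remaining carry: 2

0o224503410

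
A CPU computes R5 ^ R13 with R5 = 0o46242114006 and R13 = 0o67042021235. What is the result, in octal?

0o21200135233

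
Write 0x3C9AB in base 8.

0o744653

Expand each hex digit to 4 bits: 3=0011 C=1100 9=1001 A=1010 B=1011.
Group the bits in threes: 111 100 100 110 101 011 → 744653.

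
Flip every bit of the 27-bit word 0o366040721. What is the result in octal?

Each oct digit d becomes 7−d:
  3→4, 6→1, 6→1, 0→7, 4→3, 0→7, 7→0, 2→5, 1→6

0o411737056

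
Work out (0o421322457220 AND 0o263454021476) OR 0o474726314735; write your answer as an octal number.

0o421322457220 AND 0o263454021476 = 0o021000001020.
Then OR with 0o474726314735.

0o475726315735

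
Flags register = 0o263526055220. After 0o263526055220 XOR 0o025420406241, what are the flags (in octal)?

0o246106453061

XOR each oct digit independently (no carries):
  2^0=2, 6^2=4, 3^5=6, 5^4=1, 2^2=0, 6^0=6, 0^4=4, 5^0=5, 5^6=3, 2^2=0, 2^4=6, 0^1=1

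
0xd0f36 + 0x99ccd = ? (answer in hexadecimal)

0x16ac03

Add column by column in base 16, right to left:
  6+d = 3 carry 1
  3+c+1 = 0 carry 1
  f+c+1 = c carry 1
  0+9+1 = a
  d+9 = 6 carry 1
  final carry 1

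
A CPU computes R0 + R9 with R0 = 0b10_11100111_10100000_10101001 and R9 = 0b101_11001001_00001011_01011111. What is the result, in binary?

0b1000101100001010110000001000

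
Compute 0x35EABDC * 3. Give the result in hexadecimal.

Multiply each base-16 digit by 3, carrying:
  C×3 = 36 → write 4 carry 2
  D×3+2 = 41 → write 9 carry 2
  B×3+2 = 35 → write 3 carry 2
  A×3+2 = 32 → write 0 carry 2
  E×3+2 = 44 → write C carry 2
  5×3+2 = 17 → write 1 carry 1
  3×3+1 = 10 → write A

0xA1C0394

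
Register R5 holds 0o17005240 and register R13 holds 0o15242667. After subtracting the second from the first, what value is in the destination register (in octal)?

Subtract column by column in base 8:
  0-7 → 1 (borrow)
  4-6-1 → 5 (borrow)
  2-6-1 → 3 (borrow)
  5-2-1 → 2
  0-4 → 4 (borrow)
  0-2-1 → 5 (borrow)
  7-5-1 → 1
  1-1 → 0

0o1542351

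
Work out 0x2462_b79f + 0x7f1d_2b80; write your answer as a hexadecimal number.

Add column by column in base 16, right to left:
  f+0 = f
  9+8 = 1 carry 1
  7+b+1 = 3 carry 1
  b+2+1 = e
  2+d = f
  6+1 = 7
  4+f = 3 carry 1
  2+7+1 = a

0xa37fe31f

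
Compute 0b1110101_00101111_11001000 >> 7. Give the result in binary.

Right shift by 7: drop the 7 least-significant bits.

0b1110101001011111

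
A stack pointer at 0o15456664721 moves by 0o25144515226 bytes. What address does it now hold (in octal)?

Add column by column in base 8, right to left:
  1+6 = 7
  2+2 = 4
  7+2 = 1 carry 1
  4+5+1 = 2 carry 1
  6+1+1 = 0 carry 1
  6+5+1 = 4 carry 1
  6+4+1 = 3 carry 1
  5+4+1 = 2 carry 1
  4+1+1 = 6
  5+5 = 2 carry 1
  1+2+1 = 4

0o42623402147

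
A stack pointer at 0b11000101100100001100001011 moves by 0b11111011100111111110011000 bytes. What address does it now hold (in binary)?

Add column by column in base 2, right to left:
  1+0 = 1
  1+0 = 1
  0+0 = 0
  1+1 = 0 carry 1
  0+1+1 = 0 carry 1
  0+0+1 = 1
  0+0 = 0
  0+1 = 1
  1+1 = 0 carry 1
  1+1+1 = 1 carry 1
  0+1+1 = 0 carry 1
  0+1+1 = 0 carry 1
  0+1+1 = 0 carry 1
  0+1+1 = 0 carry 1
  1+1+1 = 1 carry 1
  0+0+1 = 1
  0+0 = 0
  1+1 = 0 carry 1
  1+1+1 = 1 carry 1
  0+1+1 = 0 carry 1
  1+0+1 = 0 carry 1
  0+1+1 = 0 carry 1
  0+1+1 = 0 carry 1
  0+1+1 = 0 carry 1
  1+1+1 = 1 carry 1
  1+1+1 = 1 carry 1
  final carry 1

0b111000001001100001010100011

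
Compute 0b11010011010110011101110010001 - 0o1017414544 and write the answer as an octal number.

0o2213221055

0b11010011010110011101110010001 = 0o3232635621 in octal.
Subtract column by column in base 8:
  1-4 → 5 (borrow)
  2-4-1 → 5 (borrow)
  6-5-1 → 0
  5-4 → 1
  3-1 → 2
  6-4 → 2
  2-7 → 3 (borrow)
  3-1-1 → 1
  2-0 → 2
  3-1 → 2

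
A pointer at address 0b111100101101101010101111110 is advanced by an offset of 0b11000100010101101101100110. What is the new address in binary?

0b1010101010000011000011100100

Add column by column in base 2, right to left:
  0+0 = 0
  1+1 = 0 carry 1
  1+1+1 = 1 carry 1
  1+0+1 = 0 carry 1
  1+0+1 = 0 carry 1
  1+1+1 = 1 carry 1
  1+1+1 = 1 carry 1
  0+0+1 = 1
  1+1 = 0 carry 1
  0+1+1 = 0 carry 1
  1+0+1 = 0 carry 1
  0+1+1 = 0 carry 1
  1+1+1 = 1 carry 1
  0+0+1 = 1
  1+1 = 0 carry 1
  1+0+1 = 0 carry 1
  0+1+1 = 0 carry 1
  1+0+1 = 0 carry 1
  1+0+1 = 0 carry 1
  0+0+1 = 1
  1+1 = 0 carry 1
  0+0+1 = 1
  0+0 = 0
  1+0 = 1
  1+1 = 0 carry 1
  1+1+1 = 1 carry 1
  1+0+1 = 0 carry 1
  final carry 1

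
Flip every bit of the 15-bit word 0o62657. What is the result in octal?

0o15120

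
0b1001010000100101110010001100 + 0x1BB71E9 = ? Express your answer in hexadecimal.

0xAFDCE75

0b1001010000100101110010001100 = 0x9425C8C in hexadecimal.
Add column by column in base 16, right to left:
  C+9 = 5 carry 1
  8+E+1 = 7 carry 1
  C+1+1 = E
  5+7 = C
  2+B = D
  4+B = F
  9+1 = A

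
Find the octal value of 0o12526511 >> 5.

0o252552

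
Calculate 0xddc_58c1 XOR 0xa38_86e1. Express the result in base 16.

0x7e4de20

XOR each hex digit independently (no carries):
  d^a=7, d^3=e, c^8=4, 5^8=d, 8^6=e, c^e=2, 1^1=0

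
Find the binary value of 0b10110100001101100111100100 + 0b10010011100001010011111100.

Add column by column in base 2, right to left:
  0+0 = 0
  0+0 = 0
  1+1 = 0 carry 1
  0+1+1 = 0 carry 1
  0+1+1 = 0 carry 1
  1+1+1 = 1 carry 1
  1+1+1 = 1 carry 1
  1+1+1 = 1 carry 1
  1+0+1 = 0 carry 1
  0+0+1 = 1
  0+1 = 1
  1+0 = 1
  1+1 = 0 carry 1
  0+0+1 = 1
  1+0 = 1
  1+0 = 1
  0+0 = 0
  0+1 = 1
  0+1 = 1
  0+1 = 1
  1+0 = 1
  0+0 = 0
  1+1 = 0 carry 1
  1+0+1 = 0 carry 1
  0+0+1 = 1
  1+1 = 0 carry 1
  final carry 1

0b101000111101110111011100000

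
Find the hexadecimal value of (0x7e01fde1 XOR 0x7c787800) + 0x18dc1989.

0x1b559f6a

First 0x7e01fde1 XOR 0x7c787800 = 0x027985e1.
Add column by column in base 16, right to left:
  1+9 = a
  e+8 = 6 carry 1
  5+9+1 = f
  8+1 = 9
  9+c = 5 carry 1
  7+d+1 = 5 carry 1
  2+8+1 = b
  0+1 = 1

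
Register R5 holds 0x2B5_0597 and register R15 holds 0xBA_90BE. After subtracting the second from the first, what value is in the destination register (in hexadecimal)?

Subtract column by column in base 16:
  7-E → 9 (borrow)
  9-B-1 → D (borrow)
  5-0-1 → 4
  0-9 → 7 (borrow)
  5-A-1 → A (borrow)
  B-B-1 → F (borrow)
  2-0-1 → 1

0x1FA74D9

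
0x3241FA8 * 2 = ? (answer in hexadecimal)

Multiply each base-16 digit by 2, carrying:
  8×2 = 16 → write 0 carry 1
  A×2+1 = 21 → write 5 carry 1
  F×2+1 = 31 → write F carry 1
  1×2+1 = 3 → write 3
  4×2 = 8 → write 8
  2×2 = 4 → write 4
  3×2 = 6 → write 6

0x6483F50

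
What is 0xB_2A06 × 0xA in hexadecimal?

Multiply each base-16 digit by 10, carrying:
  6×10 = 60 → write C carry 3
  0×10+3 = 3 → write 3
  A×10 = 100 → write 4 carry 6
  2×10+6 = 26 → write A carry 1
  B×10+1 = 111 → write F carry 6
  remaining carry: 6

0x6FA43C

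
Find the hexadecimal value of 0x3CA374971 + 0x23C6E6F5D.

Add column by column in base 16, right to left:
  1+D = E
  7+5 = C
  9+F = 8 carry 1
  4+6+1 = B
  7+E = 5 carry 1
  3+6+1 = A
  A+C = 6 carry 1
  C+3+1 = 0 carry 1
  3+2+1 = 6

0x606A5B8CE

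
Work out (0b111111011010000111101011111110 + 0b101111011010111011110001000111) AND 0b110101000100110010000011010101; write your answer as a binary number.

Add column by column in base 2, right to left:
  0+1 = 1
  1+1 = 0 carry 1
  1+1+1 = 1 carry 1
  1+0+1 = 0 carry 1
  1+0+1 = 0 carry 1
  1+0+1 = 0 carry 1
  1+1+1 = 1 carry 1
  1+0+1 = 0 carry 1
  0+0+1 = 1
  1+0 = 1
  0+1 = 1
  1+1 = 0 carry 1
  1+1+1 = 1 carry 1
  1+1+1 = 1 carry 1
  1+0+1 = 0 carry 1
  0+1+1 = 0 carry 1
  0+1+1 = 0 carry 1
  0+1+1 = 0 carry 1
  0+0+1 = 1
  1+1 = 0 carry 1
  0+0+1 = 1
  1+1 = 0 carry 1
  1+1+1 = 1 carry 1
  0+0+1 = 1
  1+1 = 0 carry 1
  1+1+1 = 1 carry 1
  1+1+1 = 1 carry 1
  1+1+1 = 1 carry 1
  1+0+1 = 0 carry 1
  1+1+1 = 1 carry 1
  final carry 1
Sum = 0b1101110110101000011011101000101; now AND with 0b110101000100110010000011010101:
  1101110110101000011011101000101
& 0110101000100110010000011010101
= 0100100000100000010000001000101

0b100100000100000010000001000101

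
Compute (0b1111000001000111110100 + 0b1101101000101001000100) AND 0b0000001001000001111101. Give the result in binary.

0b1001000000111000

Add column by column in base 2, right to left:
  0+0 = 0
  0+0 = 0
  1+1 = 0 carry 1
  0+0+1 = 1
  1+0 = 1
  1+0 = 1
  1+1 = 0 carry 1
  1+0+1 = 0 carry 1
  1+0+1 = 0 carry 1
  0+1+1 = 0 carry 1
  0+0+1 = 1
  0+1 = 1
  1+0 = 1
  0+0 = 0
  0+0 = 0
  0+1 = 1
  0+0 = 0
  0+1 = 1
  1+1 = 0 carry 1
  1+0+1 = 0 carry 1
  1+1+1 = 1 carry 1
  1+1+1 = 1 carry 1
  final carry 1
Sum = 0b11100101001110000111000; now AND with 0b0000001001000001111101:
  11100101001110000111000
& 00000001001000001111101
= 00000001001000000111000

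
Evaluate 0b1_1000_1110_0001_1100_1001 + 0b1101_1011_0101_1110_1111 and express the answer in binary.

0b1001101001011110111000

Add column by column in base 2, right to left:
  1+1 = 0 carry 1
  0+1+1 = 0 carry 1
  0+1+1 = 0 carry 1
  1+1+1 = 1 carry 1
  0+0+1 = 1
  0+1 = 1
  1+1 = 0 carry 1
  1+1+1 = 1 carry 1
  1+1+1 = 1 carry 1
  0+0+1 = 1
  0+1 = 1
  0+0 = 0
  0+1 = 1
  1+1 = 0 carry 1
  1+0+1 = 0 carry 1
  1+1+1 = 1 carry 1
  0+1+1 = 0 carry 1
  0+0+1 = 1
  0+1 = 1
  1+1 = 0 carry 1
  1+0+1 = 0 carry 1
  final carry 1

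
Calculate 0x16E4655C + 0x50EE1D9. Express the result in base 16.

0x1BF34735

Add column by column in base 16, right to left:
  C+9 = 5 carry 1
  5+D+1 = 3 carry 1
  5+1+1 = 7
  6+E = 4 carry 1
  4+E+1 = 3 carry 1
  E+0+1 = F
  6+5 = B
  1+0 = 1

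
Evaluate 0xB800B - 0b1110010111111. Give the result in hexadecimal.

0xB634C

0b1110010111111 = 0x1CBF in hexadecimal.
Subtract column by column in base 16:
  B-F → C (borrow)
  0-B-1 → 4 (borrow)
  0-C-1 → 3 (borrow)
  8-1-1 → 6
  B-0 → B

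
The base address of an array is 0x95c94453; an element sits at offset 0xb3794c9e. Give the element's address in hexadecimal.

0x1494290f1

Add column by column in base 16, right to left:
  3+e = 1 carry 1
  5+9+1 = f
  4+c = 0 carry 1
  4+4+1 = 9
  9+9 = 2 carry 1
  c+7+1 = 4 carry 1
  5+3+1 = 9
  9+b = 4 carry 1
  final carry 1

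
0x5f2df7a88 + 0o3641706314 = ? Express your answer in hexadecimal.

0x611670754

0o3641706314 = 0x1e878ccc in hexadecimal.
Add column by column in base 16, right to left:
  8+c = 4 carry 1
  8+c+1 = 5 carry 1
  a+c+1 = 7 carry 1
  7+8+1 = 0 carry 1
  f+7+1 = 7 carry 1
  d+8+1 = 6 carry 1
  2+e+1 = 1 carry 1
  f+1+1 = 1 carry 1
  5+0+1 = 6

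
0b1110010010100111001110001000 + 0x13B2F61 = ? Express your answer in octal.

0o1741321351

0b1110010010100111001110001000 = 0o1622471610 in octal.
0x13B2F61 = 0o116627541 in octal.
Add column by column in base 8, right to left:
  0+1 = 1
  1+4 = 5
  6+5 = 3 carry 1
  1+7+1 = 1 carry 1
  7+2+1 = 2 carry 1
  4+6+1 = 3 carry 1
  2+6+1 = 1 carry 1
  2+1+1 = 4
  6+1 = 7
  1+0 = 1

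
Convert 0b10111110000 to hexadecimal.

0x5f0

Group the bits into nibbles: 0101 1111 0000 → 5f0.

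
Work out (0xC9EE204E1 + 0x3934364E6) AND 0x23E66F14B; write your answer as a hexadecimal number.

Add column by column in base 16, right to left:
  1+6 = 7
  E+E = C carry 1
  4+4+1 = 9
  0+6 = 6
  2+3 = 5
  E+4 = 2 carry 1
  E+3+1 = 2 carry 1
  9+9+1 = 3 carry 1
  C+3+1 = 0 carry 1
  final carry 1
Sum = 0x10322569C7; now AND with 0x23E66F14B:
  1&0=0, 0&2=0, 3&3=3, 2&E=2, 2&6=2, 5&6=4, 6&F=6, 9&1=1, C&4=4, 7&B=3

0x32246143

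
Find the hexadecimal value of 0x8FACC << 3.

3 bits is not a whole number of base-16 digits; in binary: 10001111101011001100 << 3 = 10001111101011001100000.

0x47D660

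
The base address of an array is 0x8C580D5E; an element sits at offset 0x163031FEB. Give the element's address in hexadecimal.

0x1EF5B2D49

Add column by column in base 16, right to left:
  E+B = 9 carry 1
  5+E+1 = 4 carry 1
  D+F+1 = D carry 1
  0+1+1 = 2
  8+3 = B
  5+0 = 5
  C+3 = F
  8+6 = E
  0+1 = 1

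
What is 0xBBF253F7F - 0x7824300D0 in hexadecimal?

0x43CE23EAF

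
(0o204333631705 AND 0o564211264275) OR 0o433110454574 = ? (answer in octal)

0o437311674775

0o204333631705 AND 0o564211264275 = 0o004211220205.
Then OR with 0o433110454574.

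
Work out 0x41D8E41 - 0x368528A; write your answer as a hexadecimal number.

Subtract column by column in base 16:
  1-A → 7 (borrow)
  4-8-1 → B (borrow)
  E-2-1 → B
  8-5 → 3
  D-8 → 5
  1-6 → B (borrow)
  4-3-1 → 0

0xB53BB7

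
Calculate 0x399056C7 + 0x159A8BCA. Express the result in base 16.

Add column by column in base 16, right to left:
  7+A = 1 carry 1
  C+C+1 = 9 carry 1
  6+B+1 = 2 carry 1
  5+8+1 = E
  0+A = A
  9+9 = 2 carry 1
  9+5+1 = F
  3+1 = 4

0x4F2AE291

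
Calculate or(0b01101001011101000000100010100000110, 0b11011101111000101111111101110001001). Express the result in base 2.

0b11111101111101101111111111110001111

OR bit by bit (1 where either bit is 1):
  01101001011101000000100010100000110
| 11011101111000101111111101110001001
= 11111101111101101111111111110001111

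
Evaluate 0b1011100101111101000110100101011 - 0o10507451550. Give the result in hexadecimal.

0b1011100101111101000110100101011 = 0x5CBE8D2B in hexadecimal.
0o10507451550 = 0x451E5368 in hexadecimal.
Subtract column by column in base 16:
  B-8 → 3
  2-6 → C (borrow)
  D-3-1 → 9
  8-5 → 3
  E-E → 0
  B-1 → A
  C-5 → 7
  5-4 → 1

0x17A039C3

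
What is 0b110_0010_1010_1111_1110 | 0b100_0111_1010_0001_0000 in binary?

0b1100111101011111110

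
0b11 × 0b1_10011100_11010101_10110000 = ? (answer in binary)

0b100110101101000000100010000

Multiply each base-2 digit by 3, carrying:
  0×3 = 0 → write 0
  0×3 = 0 → write 0
  0×3 = 0 → write 0
  0×3 = 0 → write 0
  1×3 = 3 → write 1 carry 1
  1×3+1 = 4 → write 0 carry 2
  0×3+2 = 2 → write 0 carry 1
  1×3+1 = 4 → write 0 carry 2
  1×3+2 = 5 → write 1 carry 2
  0×3+2 = 2 → write 0 carry 1
  1×3+1 = 4 → write 0 carry 2
  0×3+2 = 2 → write 0 carry 1
  1×3+1 = 4 → write 0 carry 2
  0×3+2 = 2 → write 0 carry 1
  1×3+1 = 4 → write 0 carry 2
  1×3+2 = 5 → write 1 carry 2
  0×3+2 = 2 → write 0 carry 1
  0×3+1 = 1 → write 1
  1×3 = 3 → write 1 carry 1
  1×3+1 = 4 → write 0 carry 2
  1×3+2 = 5 → write 1 carry 2
  0×3+2 = 2 → write 0 carry 1
  0×3+1 = 1 → write 1
  1×3 = 3 → write 1 carry 1
  1×3+1 = 4 → write 0 carry 2
  remaining carry: 10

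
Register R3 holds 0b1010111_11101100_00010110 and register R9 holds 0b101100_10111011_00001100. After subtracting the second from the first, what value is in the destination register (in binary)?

Subtract column by column in base 2:
  0-0 → 0
  1-0 → 1
  1-1 → 0
  0-1 → 1 (borrow)
  1-0-1 → 0
  0-0 → 0
  0-0 → 0
  0-0 → 0
  0-1 → 1 (borrow)
  0-1-1 → 0 (borrow)
  1-0-1 → 0
  1-1 → 0
  0-1 → 1 (borrow)
  1-1-1 → 1 (borrow)
  1-0-1 → 0
  1-1 → 0
  1-0 → 1
  1-0 → 1
  1-1 → 0
  0-1 → 1 (borrow)
  1-0-1 → 0
  0-1 → 1 (borrow)
  1-0-1 → 0

0b1010110011000100001010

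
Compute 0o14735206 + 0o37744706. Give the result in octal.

Add column by column in base 8, right to left:
  6+6 = 4 carry 1
  0+0+1 = 1
  2+7 = 1 carry 1
  5+4+1 = 2 carry 1
  3+4+1 = 0 carry 1
  7+7+1 = 7 carry 1
  4+7+1 = 4 carry 1
  1+3+1 = 5

0o54702114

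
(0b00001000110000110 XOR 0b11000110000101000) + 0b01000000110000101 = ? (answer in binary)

0b100001111100110011

First 0b00001000110000110 XOR 0b11000110000101000 = 0b11001110110101110.
Add column by column in base 2, right to left:
  0+1 = 1
  1+0 = 1
  1+1 = 0 carry 1
  1+0+1 = 0 carry 1
  0+0+1 = 1
  1+0 = 1
  0+0 = 0
  1+1 = 0 carry 1
  1+1+1 = 1 carry 1
  0+0+1 = 1
  1+0 = 1
  1+0 = 1
  1+0 = 1
  0+0 = 0
  0+0 = 0
  1+1 = 0 carry 1
  1+0+1 = 0 carry 1
  final carry 1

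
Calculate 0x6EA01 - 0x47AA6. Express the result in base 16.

0x26F5B

Subtract column by column in base 16:
  1-6 → B (borrow)
  0-A-1 → 5 (borrow)
  A-A-1 → F (borrow)
  E-7-1 → 6
  6-4 → 2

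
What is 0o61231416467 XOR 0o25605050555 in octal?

0o44434446132

XOR each oct digit independently (no carries):
  6^2=4, 1^5=4, 2^6=4, 3^0=3, 1^5=4, 4^0=4, 1^5=4, 6^0=6, 4^5=1, 6^5=3, 7^5=2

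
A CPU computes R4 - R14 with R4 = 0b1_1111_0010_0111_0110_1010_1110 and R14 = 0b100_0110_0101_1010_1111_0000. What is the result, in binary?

Subtract column by column in base 2:
  0-0 → 0
  1-0 → 1
  1-0 → 1
  1-0 → 1
  0-1 → 1 (borrow)
  1-1-1 → 1 (borrow)
  0-1-1 → 0 (borrow)
  1-1-1 → 1 (borrow)
  0-0-1 → 1 (borrow)
  1-1-1 → 1 (borrow)
  1-0-1 → 0
  0-1 → 1 (borrow)
  1-1-1 → 1 (borrow)
  1-0-1 → 0
  1-1 → 0
  0-0 → 0
  0-0 → 0
  1-1 → 0
  0-1 → 1 (borrow)
  0-0-1 → 1 (borrow)
  1-0-1 → 0
  1-0 → 1
  1-1 → 0
  1-0 → 1
  1-0 → 1

0b1101011000001101110111110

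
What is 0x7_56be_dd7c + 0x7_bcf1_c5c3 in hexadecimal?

Add column by column in base 16, right to left:
  c+3 = f
  7+c = 3 carry 1
  d+5+1 = 3 carry 1
  d+c+1 = a carry 1
  e+1+1 = 0 carry 1
  b+f+1 = b carry 1
  6+c+1 = 3 carry 1
  5+b+1 = 1 carry 1
  7+7+1 = f

0xf13b0a33f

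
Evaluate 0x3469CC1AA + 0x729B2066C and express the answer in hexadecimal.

Add column by column in base 16, right to left:
  A+C = 6 carry 1
  A+6+1 = 1 carry 1
  1+6+1 = 8
  C+0 = C
  C+2 = E
  9+B = 4 carry 1
  6+9+1 = 0 carry 1
  4+2+1 = 7
  3+7 = A

0xA704EC816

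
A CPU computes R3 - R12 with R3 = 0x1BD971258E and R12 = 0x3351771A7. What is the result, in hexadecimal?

Subtract column by column in base 16:
  E-7 → 7
  8-A → E (borrow)
  5-1-1 → 3
  2-7 → B (borrow)
  1-7-1 → 9 (borrow)
  7-1-1 → 5
  9-5 → 4
  D-3 → A
  B-3 → 8
  1-0 → 1

0x18A459B3E7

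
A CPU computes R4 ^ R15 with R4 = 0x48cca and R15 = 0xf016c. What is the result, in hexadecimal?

0xb8da6

XOR each hex digit independently (no carries):
  4^f=b, 8^0=8, c^1=d, c^6=a, a^c=6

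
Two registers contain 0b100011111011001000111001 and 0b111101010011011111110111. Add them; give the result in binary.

0b1100001001110101000110000

Add column by column in base 2, right to left:
  1+1 = 0 carry 1
  0+1+1 = 0 carry 1
  0+1+1 = 0 carry 1
  1+0+1 = 0 carry 1
  1+1+1 = 1 carry 1
  1+1+1 = 1 carry 1
  0+1+1 = 0 carry 1
  0+1+1 = 0 carry 1
  0+1+1 = 0 carry 1
  1+1+1 = 1 carry 1
  0+1+1 = 0 carry 1
  0+0+1 = 1
  1+1 = 0 carry 1
  1+1+1 = 1 carry 1
  0+0+1 = 1
  1+0 = 1
  1+1 = 0 carry 1
  1+0+1 = 0 carry 1
  1+1+1 = 1 carry 1
  1+0+1 = 0 carry 1
  0+1+1 = 0 carry 1
  0+1+1 = 0 carry 1
  0+1+1 = 0 carry 1
  1+1+1 = 1 carry 1
  final carry 1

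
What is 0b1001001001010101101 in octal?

0o1111255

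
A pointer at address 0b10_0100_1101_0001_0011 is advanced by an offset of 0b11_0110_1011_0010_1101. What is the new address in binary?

0b1011011100001000000

Add column by column in base 2, right to left:
  1+1 = 0 carry 1
  1+0+1 = 0 carry 1
  0+1+1 = 0 carry 1
  0+1+1 = 0 carry 1
  1+0+1 = 0 carry 1
  0+1+1 = 0 carry 1
  0+0+1 = 1
  0+0 = 0
  1+1 = 0 carry 1
  0+1+1 = 0 carry 1
  1+0+1 = 0 carry 1
  1+1+1 = 1 carry 1
  0+0+1 = 1
  0+1 = 1
  1+1 = 0 carry 1
  0+0+1 = 1
  0+1 = 1
  1+1 = 0 carry 1
  final carry 1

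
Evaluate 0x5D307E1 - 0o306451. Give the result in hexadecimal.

0o306451 = 0x18D29 in hexadecimal.
Subtract column by column in base 16:
  1-9 → 8 (borrow)
  E-2-1 → B
  7-D → A (borrow)
  0-8-1 → 7 (borrow)
  3-1-1 → 1
  D-0 → D
  5-0 → 5

0x5D17AB8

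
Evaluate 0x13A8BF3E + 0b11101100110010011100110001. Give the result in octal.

0x13A8BF3E = 0o2352137476 in octal.
0b11101100110010011100110001 = 0o354623461 in octal.
Add column by column in base 8, right to left:
  6+1 = 7
  7+6 = 5 carry 1
  4+4+1 = 1 carry 1
  7+3+1 = 3 carry 1
  3+2+1 = 6
  1+6 = 7
  2+4 = 6
  5+5 = 2 carry 1
  3+3+1 = 7
  2+0 = 2

0o2726763157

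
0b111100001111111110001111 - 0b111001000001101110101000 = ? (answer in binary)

Subtract column by column in base 2:
  1-0 → 1
  1-0 → 1
  1-0 → 1
  1-1 → 0
  0-0 → 0
  0-1 → 1 (borrow)
  0-0-1 → 1 (borrow)
  1-1-1 → 1 (borrow)
  1-1-1 → 1 (borrow)
  1-1-1 → 1 (borrow)
  1-0-1 → 0
  1-1 → 0
  1-1 → 0
  1-0 → 1
  1-0 → 1
  1-0 → 1
  0-0 → 0
  0-0 → 0
  0-1 → 1 (borrow)
  0-0-1 → 1 (borrow)
  1-0-1 → 0
  1-1 → 0
  1-1 → 0
  1-1 → 0

0b11001110001111100111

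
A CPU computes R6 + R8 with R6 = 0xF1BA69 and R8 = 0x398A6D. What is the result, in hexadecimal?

Add column by column in base 16, right to left:
  9+D = 6 carry 1
  6+6+1 = D
  A+A = 4 carry 1
  B+8+1 = 4 carry 1
  1+9+1 = B
  F+3 = 2 carry 1
  final carry 1

0x12B44D6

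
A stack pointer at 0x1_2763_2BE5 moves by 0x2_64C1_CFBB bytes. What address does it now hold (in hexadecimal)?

Add column by column in base 16, right to left:
  5+B = 0 carry 1
  E+B+1 = A carry 1
  B+F+1 = B carry 1
  2+C+1 = F
  3+1 = 4
  6+C = 2 carry 1
  7+4+1 = C
  2+6 = 8
  1+2 = 3

0x38C24FBA0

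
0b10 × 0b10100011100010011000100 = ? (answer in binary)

0b101000111000100110001000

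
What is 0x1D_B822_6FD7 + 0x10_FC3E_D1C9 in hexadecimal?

0x2EB46141A0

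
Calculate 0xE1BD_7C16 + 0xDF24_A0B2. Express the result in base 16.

Add column by column in base 16, right to left:
  6+2 = 8
  1+B = C
  C+0 = C
  7+A = 1 carry 1
  D+4+1 = 2 carry 1
  B+2+1 = E
  1+F = 0 carry 1
  E+D+1 = C carry 1
  final carry 1

0x1C0E21CC8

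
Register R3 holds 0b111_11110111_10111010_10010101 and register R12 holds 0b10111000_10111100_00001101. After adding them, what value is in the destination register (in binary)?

Add column by column in base 2, right to left:
  1+1 = 0 carry 1
  0+0+1 = 1
  1+1 = 0 carry 1
  0+1+1 = 0 carry 1
  1+0+1 = 0 carry 1
  0+0+1 = 1
  0+0 = 0
  1+0 = 1
  0+0 = 0
  1+0 = 1
  0+1 = 1
  1+1 = 0 carry 1
  1+1+1 = 1 carry 1
  1+1+1 = 1 carry 1
  0+0+1 = 1
  1+1 = 0 carry 1
  1+0+1 = 0 carry 1
  1+0+1 = 0 carry 1
  1+0+1 = 0 carry 1
  0+1+1 = 0 carry 1
  1+1+1 = 1 carry 1
  1+1+1 = 1 carry 1
  1+0+1 = 0 carry 1
  1+1+1 = 1 carry 1
  1+0+1 = 0 carry 1
  1+0+1 = 0 carry 1
  1+0+1 = 0 carry 1
  final carry 1

0b1000101100000111011010100010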